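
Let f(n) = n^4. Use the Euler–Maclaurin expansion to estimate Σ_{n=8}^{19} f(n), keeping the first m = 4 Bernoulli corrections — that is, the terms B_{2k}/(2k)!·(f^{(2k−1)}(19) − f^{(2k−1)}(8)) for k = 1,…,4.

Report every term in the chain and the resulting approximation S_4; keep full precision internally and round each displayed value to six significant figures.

S_4 ≈ 557990

∫_8^19 x^4 dx evaluates to 488666.
Boundary: ½(f(8) + f(19)) = ½(4096.00 + 130321) = 67208.5.
Integral + boundary = 555875.
Correction k=1: B_{2}/2! · (f^{(1)}(19) − f^{(1)}(8)) = 1/12 · (27436.0 − 2048.00) = 2115.67.
Partial sum through k=1: 557990.
Correction k=2: B_{4}/4! · (f^{(3)}(19) − f^{(3)}(8)) = −1/720 · (456.000 − 192.000) = -0.366667.
Partial sum through k=2: 557990.
Correction k=3: B_{6}/6! · (f^{(5)}(19) − f^{(5)}(8)) = 1/30240 · (0.00000 − 0.00000) = 0.00000.
Partial sum through k=3: 557990.
Correction k=4: B_{8}/8! · (f^{(7)}(19) − f^{(7)}(8)) = −1/1209600 · (0.00000 − 0.00000) = 0.00000.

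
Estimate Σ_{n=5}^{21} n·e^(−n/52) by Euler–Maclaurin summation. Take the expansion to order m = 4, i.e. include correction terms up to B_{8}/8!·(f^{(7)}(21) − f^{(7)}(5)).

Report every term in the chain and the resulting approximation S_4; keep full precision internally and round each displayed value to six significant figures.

S_4 ≈ 166.753

Integral: ∫_5^21 x·e^(−x/52) dx = 157.506.
Boundary: ½(f(5) + f(21)) = ½(4.54162 + 14.0227) = 9.28215.
Integral + boundary = 166.788.
Correction k=1: B_{2}/2! · (f^{(1)}(21) − f^{(1)}(5)) = 1/12 · (0.398080 − 0.820985) = -0.0352421.
Partial sum through k=1: 166.753.
Correction k=2: B_{4}/4! · (f^{(3)}(21) − f^{(3)}(5)) = −1/720 · (0.000641114 − 0.000975456) = 4.64364e-07.
Partial sum through k=2: 166.753.
Correction k=3: B_{6}/6! · (f^{(5)}(21) − f^{(5)}(5)) = 1/30240 · (4.19752e-07 − 6.09206e-07) = -6.26501e-12.
Partial sum through k=3: 166.753.
Correction k=4: B_{8}/8! · (f^{(7)}(21) − f^{(7)}(5)) = −1/1209600 · (2.22783e-10 − 3.17185e-10) = 7.80434e-17.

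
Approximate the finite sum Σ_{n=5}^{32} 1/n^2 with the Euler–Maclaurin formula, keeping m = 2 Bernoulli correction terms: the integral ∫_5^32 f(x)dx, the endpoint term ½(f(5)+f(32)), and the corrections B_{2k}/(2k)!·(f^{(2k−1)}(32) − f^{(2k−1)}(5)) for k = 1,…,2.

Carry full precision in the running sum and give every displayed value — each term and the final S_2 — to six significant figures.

S_2 ≈ 0.190556

∫_5^32 1/x^2 dx evaluates to 0.168750.
Boundary: ½(f(5) + f(32)) = ½(0.0400000 + 0.000976562) = 0.0204883.
So far: 0.189238.
k=1: B_{2}/(2)! × [f^{(1)}(32) − f^{(1)}(5)] = 1/12 × (-6.10352e-05 − (-0.0160000)) = 0.00132825.
After k=1: 0.190567.
k=2: B_{4}/(4)! × [f^{(3)}(32) − f^{(3)}(5)] = −1/720 × (-7.15256e-07 − (-0.00768000)) = -1.06657e-05.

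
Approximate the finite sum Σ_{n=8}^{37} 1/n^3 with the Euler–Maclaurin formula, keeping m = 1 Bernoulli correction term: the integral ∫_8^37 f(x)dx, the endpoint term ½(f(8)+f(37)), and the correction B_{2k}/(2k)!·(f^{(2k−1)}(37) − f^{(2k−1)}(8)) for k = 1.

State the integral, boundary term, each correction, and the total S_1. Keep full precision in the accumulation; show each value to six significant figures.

Integral: ∫_8^37 1/x^3 dx = 0.00744727.
Boundary: ½(f(8) + f(37)) = ½(0.00195312 + 1.97422e-05) = 0.000986434.
Running total after boundary: 0.00843370.
Order-1 term: 1/12 · (-1.60072e-06 − (-0.000732422)) = 6.09018e-05.

S_1 ≈ 0.00849461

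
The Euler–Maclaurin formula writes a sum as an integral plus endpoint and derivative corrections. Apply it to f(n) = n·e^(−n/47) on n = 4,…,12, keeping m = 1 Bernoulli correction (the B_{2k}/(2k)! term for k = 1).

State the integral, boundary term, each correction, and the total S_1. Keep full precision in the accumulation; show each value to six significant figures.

S_1 ≈ 59.7449

The integral term ∫_4^12 x·e^(−x/47) dx = 53.2820.
Endpoint term: (f(4) + f(12))/2 = (3.67366 + 9.29603)/2 = 6.48484.
So far: 59.7668.
k=1: B_{2}/(2)! × [f^{(1)}(12) − f^{(1)}(4)] = 1/12 × (0.576881 − 0.840252) = -0.0219475.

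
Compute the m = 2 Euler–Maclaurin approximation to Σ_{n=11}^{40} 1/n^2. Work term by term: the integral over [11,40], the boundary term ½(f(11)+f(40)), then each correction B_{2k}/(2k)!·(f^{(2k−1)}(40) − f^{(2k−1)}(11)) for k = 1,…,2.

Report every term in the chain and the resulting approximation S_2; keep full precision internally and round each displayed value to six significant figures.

S_2 ≈ 0.0704762

The integral term ∫_11^40 1/x^2 dx = 0.0659091.
½[f(11) + f(40)] = ½[0.00826446 + 0.000625000] = 0.00444473.
Running total after boundary: 0.0703538.
Order-1 term: 1/12 · (-3.12500e-05 − (-0.00150263)) = 0.000122615.
Running total after k=1: 0.0704764.
Order-2 term: −1/720 · (-2.34375e-07 − (-0.000149021)) = -2.06648e-07.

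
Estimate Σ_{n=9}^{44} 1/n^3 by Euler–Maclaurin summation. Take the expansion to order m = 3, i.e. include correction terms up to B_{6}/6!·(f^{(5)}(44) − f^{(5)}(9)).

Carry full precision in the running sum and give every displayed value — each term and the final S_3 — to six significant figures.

∫_9^44 1/x^3 dx evaluates to 0.00591458.
½[f(9) + f(44)] = ½[0.00137174 + 1.17393e-05] = 0.000691741.
Running total after boundary: 0.00660632.
k=1: B_{2}/(2)! × [f^{(1)}(44) − f^{(1)}(9)] = 1/12 × (-8.00406e-07 − (-0.000457247)) = 3.80372e-05.
After k=1: 0.00664435.
k=2: B_{4}/(4)! × [f^{(3)}(44) − f^{(3)}(9)] = −1/720 × (-8.26866e-09 − (-0.000112901)) = -1.56795e-07.
After k=2: 0.00664420.
k=3: B_{6}/(6)! × [f^{(5)}(44) − f^{(5)}(9)] = 1/30240 × (-1.79382e-10 − (-5.85410e-05)) = 1.93588e-09.

S_3 ≈ 0.00664420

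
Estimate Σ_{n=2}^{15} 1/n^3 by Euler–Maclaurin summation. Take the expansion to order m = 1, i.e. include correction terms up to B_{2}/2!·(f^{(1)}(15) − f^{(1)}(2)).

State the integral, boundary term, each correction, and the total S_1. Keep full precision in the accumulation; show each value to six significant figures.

S_1 ≈ 0.201046

The integral term ∫_2^15 1/x^3 dx = 0.122778.
½[f(2) + f(15)] = ½[0.125000 + 0.000296296] = 0.0626481.
Integral + boundary = 0.185426.
Order-1 term: 1/12 · (-5.92593e-05 − (-0.187500)) = 0.0156201.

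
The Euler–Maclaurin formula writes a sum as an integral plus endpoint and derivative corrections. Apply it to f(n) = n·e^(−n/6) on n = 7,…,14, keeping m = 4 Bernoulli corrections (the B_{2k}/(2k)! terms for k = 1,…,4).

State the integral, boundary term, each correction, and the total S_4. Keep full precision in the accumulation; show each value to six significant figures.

S_4 ≈ 14.4151

The integral term ∫_7^14 x·e^(−x/6) dx = 12.6528.
Boundary: ½(f(7) + f(14)) = ½(2.17982 + 1.35761) = 1.76872.
Integral + boundary = 14.4215.
Correction k=1: B_{2}/2! · (f^{(1)}(14) − f^{(1)}(7)) = 1/12 · (-0.129296 − (-0.0519005)) = -0.00644962.
After k=1: 14.4151.
Correction k=2: B_{4}/4! · (f^{(3)}(14) − f^{(3)}(7)) = −1/720 · (0.00179578 − 0.0158585) = 1.95316e-05.
After k=2: 14.4151.
Correction k=3: B_{6}/6! · (f^{(5)}(14) − f^{(5)}(7)) = 1/30240 · (0.000199531 − 0.000921074) = -2.38606e-08.
After k=3: 14.4151.
Correction k=4: B_{8}/8! · (f^{(7)}(14) − f^{(7)}(7)) = −1/1209600 · (9.69941e-06 − 3.89343e-05) = 2.41691e-11.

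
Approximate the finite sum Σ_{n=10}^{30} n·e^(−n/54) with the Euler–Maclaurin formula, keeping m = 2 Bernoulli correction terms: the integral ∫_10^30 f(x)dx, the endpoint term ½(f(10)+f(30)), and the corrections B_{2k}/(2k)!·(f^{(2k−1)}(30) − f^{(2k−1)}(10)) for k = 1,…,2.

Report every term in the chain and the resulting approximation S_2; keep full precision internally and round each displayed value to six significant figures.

The integral term ∫_10^30 x·e^(−x/54) dx = 269.219.
½[f(10) + f(30)] = ½[8.30950 + 17.2126] = 12.7611.
So far: 281.980.
k=1: B_{2}/(2)! × [f^{(1)}(30) − f^{(1)}(10)] = 1/12 × (0.255002 − 0.677071) = -0.0351724.
Running total after k=1: 281.945.
k=2: B_{4}/(4)! × [f^{(3)}(30) − f^{(3)}(10)] = −1/720 × (0.000480970 − 0.000802116) = 4.46037e-07.

S_2 ≈ 281.945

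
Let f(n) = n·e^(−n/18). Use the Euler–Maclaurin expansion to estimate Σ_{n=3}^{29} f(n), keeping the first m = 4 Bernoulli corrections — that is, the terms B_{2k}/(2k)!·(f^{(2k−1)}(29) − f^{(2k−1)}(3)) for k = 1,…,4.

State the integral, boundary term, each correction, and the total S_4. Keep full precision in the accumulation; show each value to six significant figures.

S_4 ≈ 155.149

Integral: ∫_3^29 x·e^(−x/18) dx = 151.053.
½[f(3) + f(29)] = ½[2.53945 + 5.79030] = 4.16487.
So far: 155.218.
Correction k=1: B_{2}/2! · (f^{(1)}(29) − f^{(1)}(3)) = 1/12 · (-0.122018 − 0.705401) = -0.0689516.
Running total after k=1: 155.149.
Correction k=2: B_{4}/4! · (f^{(3)}(29) − f^{(3)}(3)) = −1/720 · (0.000855906 − 0.00740236) = 9.09230e-06.
Running total after k=2: 155.149.
Correction k=3: B_{6}/6! · (f^{(5)}(29) − f^{(5)}(3)) = 1/30240 · (6.44571e-06 − 3.89739e-05) = -1.07567e-09.
Running total after k=3: 155.149.
Correction k=4: B_{8}/8! · (f^{(7)}(29) − f^{(7)}(3)) = −1/1209600 · (3.16350e-08 − 1.70065e-07) = 1.14443e-13.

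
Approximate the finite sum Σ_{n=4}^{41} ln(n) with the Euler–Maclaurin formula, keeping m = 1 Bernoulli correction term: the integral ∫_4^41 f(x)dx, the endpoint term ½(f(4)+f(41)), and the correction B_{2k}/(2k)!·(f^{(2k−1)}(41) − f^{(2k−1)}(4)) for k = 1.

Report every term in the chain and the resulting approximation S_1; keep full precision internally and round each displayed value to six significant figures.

S_1 ≈ 112.242

The integral term ∫_4^41 ln(x) dx = 109.711.
Endpoint term: (f(4) + f(41))/2 = (1.38629 + 3.71357)/2 = 2.54993.
Integral + boundary = 112.261.
Correction k=1: B_{2}/2! · (f^{(1)}(41) − f^{(1)}(4)) = 1/12 · (0.0243902 − 0.250000) = -0.0188008.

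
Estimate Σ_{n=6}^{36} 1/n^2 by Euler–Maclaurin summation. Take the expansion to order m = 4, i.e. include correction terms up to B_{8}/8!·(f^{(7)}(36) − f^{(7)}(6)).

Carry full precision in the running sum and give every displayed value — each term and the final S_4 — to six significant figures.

Integral: ∫_6^36 1/x^2 dx = 0.138889.
Boundary: ½(f(6) + f(36)) = ½(0.0277778 + 0.000771605) = 0.0142747.
Integral + boundary = 0.153164.
Order-1 term: 1/12 · (-4.28669e-05 − (-0.00925926)) = 0.000768033.
Running total after k=1: 0.153932.
Order-2 term: −1/720 · (-3.96916e-07 − (-0.00308642)) = -4.28614e-06.
Running total after k=2: 0.153927.
Order-3 term: 1/30240 · (-9.18787e-09 − (-0.00257202)) = 8.50532e-08.
Running total after k=3: 0.153927.
Order-4 term: −1/1209600 · (-3.97007e-10 − (-0.00400091)) = -3.30763e-09.

S_4 ≈ 0.153927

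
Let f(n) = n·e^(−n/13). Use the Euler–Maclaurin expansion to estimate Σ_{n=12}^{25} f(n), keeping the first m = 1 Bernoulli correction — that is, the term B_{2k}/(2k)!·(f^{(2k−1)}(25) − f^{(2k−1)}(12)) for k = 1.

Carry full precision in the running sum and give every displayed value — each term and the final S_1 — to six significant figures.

S_1 ≈ 61.1164

Integral: ∫_12^25 x·e^(−x/13) dx = 56.9194.
½[f(12) + f(25)] = ½[4.76754 + 3.65391] = 4.21073.
So far: 61.1302.
Order-1 term: 1/12 · (-0.134914 − 0.0305611) = -0.0137896.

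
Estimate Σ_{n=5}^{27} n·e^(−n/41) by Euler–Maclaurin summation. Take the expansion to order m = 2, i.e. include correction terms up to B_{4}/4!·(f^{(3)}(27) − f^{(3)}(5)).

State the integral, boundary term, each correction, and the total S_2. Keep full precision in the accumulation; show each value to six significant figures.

S_2 ≈ 235.530

The integral term ∫_5^27 x·e^(−x/41) dx = 226.379.
Boundary: ½(f(5) + f(27)) = ½(4.42596 + 13.9754) = 9.20069.
Integral + boundary = 235.580.
k=1: B_{2}/(2)! × [f^{(1)}(27) − f^{(1)}(5)] = 1/12 × (0.176744 − 0.777241) = -0.0500414.
After k=1: 235.530.
k=2: B_{4}/(4)! × [f^{(3)}(27) − f^{(3)}(5)] = −1/720 × (0.000720976 − 0.00151554) = 1.10356e-06.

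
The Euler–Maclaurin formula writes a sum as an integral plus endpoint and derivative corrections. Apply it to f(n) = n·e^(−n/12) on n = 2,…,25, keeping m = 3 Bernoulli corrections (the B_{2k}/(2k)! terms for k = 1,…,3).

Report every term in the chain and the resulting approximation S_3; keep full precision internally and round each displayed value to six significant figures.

Integral: ∫_2^25 x·e^(−x/12) dx = 86.9245.
Boundary: ½(f(2) + f(25)) = ½(1.69296 + 3.11286) = 2.40291.
So far: 89.3274.
k=1: B_{2}/(2)! × [f^{(1)}(25) − f^{(1)}(2)] = 1/12 × (-0.134891 − 0.705401) = -0.0700243.
Running total after k=1: 89.2574.
k=2: B_{4}/(4)! × [f^{(3)}(25) − f^{(3)}(2)] = −1/720 × (0.000792627 − 0.0166553) = 2.20315e-05.
Running total after k=2: 89.2574.
k=3: B_{6}/(6)! × [f^{(5)}(25) − f^{(5)}(2)] = 1/30240 × (1.75139e-05 − 0.000197306) = -5.94549e-09.

S_3 ≈ 89.2574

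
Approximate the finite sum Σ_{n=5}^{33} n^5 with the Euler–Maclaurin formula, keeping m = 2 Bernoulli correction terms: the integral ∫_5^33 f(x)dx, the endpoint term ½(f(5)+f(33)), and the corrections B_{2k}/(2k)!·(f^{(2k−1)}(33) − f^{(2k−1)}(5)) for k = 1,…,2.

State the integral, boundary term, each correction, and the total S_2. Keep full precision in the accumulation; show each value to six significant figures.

The integral term ∫_5^33 x^5 dx = 2.15242e+08.
Endpoint term: (f(5) + f(33))/2 = (3125.00 + 3.91354e+07)/2 = 1.95693e+07.
So far: 2.34811e+08.
Correction k=1: B_{2}/2! · (f^{(1)}(33) − f^{(1)}(5)) = 1/12 · (5.92960e+06 − 3125.00) = 493873.
Running total after k=1: 2.35305e+08.
Correction k=2: B_{4}/4! · (f^{(3)}(33) − f^{(3)}(5)) = −1/720 · (65340.0 − 1500.00) = -88.6667.

S_2 ≈ 2.35305e+08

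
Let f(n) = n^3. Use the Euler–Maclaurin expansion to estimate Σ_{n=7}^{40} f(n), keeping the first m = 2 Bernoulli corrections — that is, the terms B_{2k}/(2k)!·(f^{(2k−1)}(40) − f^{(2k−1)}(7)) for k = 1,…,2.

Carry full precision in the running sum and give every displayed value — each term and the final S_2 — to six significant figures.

S_2 ≈ 671959

The integral term ∫_7^40 x^3 dx = 639400.
Endpoint term: (f(7) + f(40))/2 = (343.000 + 64000.0)/2 = 32171.5.
Running total after boundary: 671571.
Correction k=1: B_{2}/2! · (f^{(1)}(40) − f^{(1)}(7)) = 1/12 · (4800.00 − 147.000) = 387.750.
After k=1: 671959.
Correction k=2: B_{4}/4! · (f^{(3)}(40) − f^{(3)}(7)) = −1/720 · (6.00000 − 6.00000) = 0.00000.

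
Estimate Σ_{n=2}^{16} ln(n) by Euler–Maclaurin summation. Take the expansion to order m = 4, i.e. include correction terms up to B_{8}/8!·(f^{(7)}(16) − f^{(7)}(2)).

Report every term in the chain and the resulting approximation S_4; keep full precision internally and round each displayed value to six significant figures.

S_4 ≈ 30.6719

Integral: ∫_2^16 ln(x) dx = 28.9751.
½[f(2) + f(16)] = ½[0.693147 + 2.77259] = 1.73287.
Integral + boundary = 30.7080.
k=1: B_{2}/(2)! × [f^{(1)}(16) − f^{(1)}(2)] = 1/12 × (0.0625000 − 0.500000) = -0.0364583.
Running total after k=1: 30.6715.
k=2: B_{4}/(4)! × [f^{(3)}(16) − f^{(3)}(2)] = −1/720 × (0.000488281 − 0.250000) = 0.000346544.
Running total after k=2: 30.6719.
k=3: B_{6}/(6)! × [f^{(5)}(16) − f^{(5)}(2)] = 1/30240 × (2.28882e-05 − 0.750000) = -2.48008e-05.
Running total after k=3: 30.6719.
k=4: B_{8}/(8)! × [f^{(7)}(16) − f^{(7)}(2)] = −1/1209600 × (2.68221e-06 − 5.62500) = 4.65030e-06.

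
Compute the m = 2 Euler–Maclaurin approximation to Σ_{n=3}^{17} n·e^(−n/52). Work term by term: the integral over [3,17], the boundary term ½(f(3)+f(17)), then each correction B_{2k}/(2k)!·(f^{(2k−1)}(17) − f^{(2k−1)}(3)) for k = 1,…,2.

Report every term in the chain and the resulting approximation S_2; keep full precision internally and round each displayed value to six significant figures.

S_2 ≈ 119.734

Integral: ∫_3^17 x·e^(−x/52) dx = 112.222.
½[f(3) + f(17)] = ½[2.83182 + 12.2594] = 7.54559.
Integral + boundary = 119.767.
Order-1 term: 1/12 · (0.485382 − 0.889482) = -0.0336750.
Running total after k=1: 119.734.
Order-2 term: −1/720 · (0.000712892 − 0.00102713) = 4.36443e-07.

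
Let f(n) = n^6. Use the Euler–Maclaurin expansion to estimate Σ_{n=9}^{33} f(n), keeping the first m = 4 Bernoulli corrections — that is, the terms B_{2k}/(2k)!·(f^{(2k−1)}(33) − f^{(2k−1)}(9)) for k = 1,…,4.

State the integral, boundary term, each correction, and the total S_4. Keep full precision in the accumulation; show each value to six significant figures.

S_4 ≈ 6.75320e+09

The integral term ∫_9^33 x^6 dx = 6.08767e+09.
Endpoint term: (f(9) + f(33))/2 = (531441 + 1.29147e+09)/2 = 6.46000e+08.
Integral + boundary = 6.73367e+09.
Correction k=1: B_{2}/2! · (f^{(1)}(33) − f^{(1)}(9)) = 1/12 · (2.34812e+08 − 354294) = 1.95382e+07.
Partial sum through k=1: 6.75320e+09.
Correction k=2: B_{4}/4! · (f^{(3)}(33) − f^{(3)}(9)) = −1/720 · (4.31244e+06 − 87480.0) = -5868.00.
Partial sum through k=2: 6.75320e+09.
Correction k=3: B_{6}/6! · (f^{(5)}(33) − f^{(5)}(9)) = 1/30240 · (23760.0 − 6480.00) = 0.571429.
Partial sum through k=3: 6.75320e+09.
Correction k=4: B_{8}/8! · (f^{(7)}(33) − f^{(7)}(9)) = −1/1209600 · (0.00000 − 0.00000) = 0.00000.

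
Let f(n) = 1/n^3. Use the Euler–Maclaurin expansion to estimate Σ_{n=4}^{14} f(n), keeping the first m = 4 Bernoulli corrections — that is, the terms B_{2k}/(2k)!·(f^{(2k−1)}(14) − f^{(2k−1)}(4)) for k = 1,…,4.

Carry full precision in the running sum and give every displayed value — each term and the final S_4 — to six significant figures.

S_4 ≈ 0.0376445

Integral: ∫_4^14 1/x^3 dx = 0.0286990.
½[f(4) + f(14)] = ½[0.0156250 + 0.000364431] = 0.00799472.
So far: 0.0366937.
Order-1 term: 1/12 · (-7.80925e-05 − (-0.0117188)) = 0.000970055.
After k=1: 0.0376638.
Order-2 term: −1/720 · (-7.96862e-06 − (-0.0146484)) = -2.03340e-05.
After k=2: 0.0376434.
Order-3 term: 1/30240 · (-1.70756e-06 − (-0.0384521)) = 1.27151e-06.
After k=3: 0.0376447.
Order-4 term: −1/1209600 · (-6.27267e-07 − (-0.173035)) = -1.43051e-07.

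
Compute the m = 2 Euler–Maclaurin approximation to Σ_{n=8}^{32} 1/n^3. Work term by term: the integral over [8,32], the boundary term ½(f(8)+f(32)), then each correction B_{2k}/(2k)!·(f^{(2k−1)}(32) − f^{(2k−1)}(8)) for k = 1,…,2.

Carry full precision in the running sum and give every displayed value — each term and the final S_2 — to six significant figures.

S_2 ≈ 0.00837652

Integral: ∫_8^32 1/x^3 dx = 0.00732422.
½[f(8) + f(32)] = ½[0.00195312 + 3.05176e-05] = 0.000991821.
Integral + boundary = 0.00831604.
Order-1 term: 1/12 · (-2.86102e-06 − (-0.000732422)) = 6.07967e-05.
Running total after k=1: 0.00837684.
Order-2 term: −1/720 · (-5.58794e-08 − (-0.000228882)) = -3.17814e-07.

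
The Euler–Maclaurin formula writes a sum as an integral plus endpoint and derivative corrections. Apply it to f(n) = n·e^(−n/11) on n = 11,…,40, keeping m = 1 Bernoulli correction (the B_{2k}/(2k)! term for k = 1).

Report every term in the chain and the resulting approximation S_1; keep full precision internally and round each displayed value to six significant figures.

S_1 ≈ 76.7901

The integral term ∫_11^40 x·e^(−x/11) dx = 74.2456.
½[f(11) + f(40)] = ½[4.04667 + 1.05392] = 2.55030.
So far: 76.7959.
Order-1 term: 1/12 · (-0.0694629 − 0.00000) = -0.00578857.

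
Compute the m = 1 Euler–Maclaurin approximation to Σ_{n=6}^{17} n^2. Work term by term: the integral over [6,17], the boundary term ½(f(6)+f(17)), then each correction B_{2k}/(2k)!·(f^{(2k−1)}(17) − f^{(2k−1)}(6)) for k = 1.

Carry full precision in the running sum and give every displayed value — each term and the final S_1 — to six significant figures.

∫_6^17 x^2 dx evaluates to 1565.67.
Boundary: ½(f(6) + f(17)) = ½(36.0000 + 289.000) = 162.500.
So far: 1728.17.
Order-1 term: 1/12 · (34.0000 − 12.0000) = 1.83333.

S_1 ≈ 1730.00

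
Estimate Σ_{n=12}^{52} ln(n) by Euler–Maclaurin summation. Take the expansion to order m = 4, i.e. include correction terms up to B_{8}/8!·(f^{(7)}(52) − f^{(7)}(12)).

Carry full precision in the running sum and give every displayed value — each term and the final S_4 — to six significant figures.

S_4 ≈ 138.859

∫_12^52 ln(x) dx evaluates to 135.646.
½[f(12) + f(52)] = ½[2.48491 + 3.95124] = 3.21808.
Integral + boundary = 138.864.
Correction k=1: B_{2}/2! · (f^{(1)}(52) − f^{(1)}(12)) = 1/12 · (0.0192308 − 0.0833333) = -0.00534188.
Running total after k=1: 138.859.
Correction k=2: B_{4}/4! · (f^{(3)}(52) − f^{(3)}(12)) = −1/720 · (1.42239e-05 − 0.00115741) = 1.58775e-06.
Running total after k=2: 138.859.
Correction k=3: B_{6}/6! · (f^{(5)}(52) − f^{(5)}(12)) = 1/30240 · (6.31240e-08 − 9.64506e-05) = -3.18742e-09.
Running total after k=3: 138.859.
Correction k=4: B_{8}/8! · (f^{(7)}(52) − f^{(7)}(12)) = −1/1209600 · (7.00340e-10 − 2.00939e-05) = 1.66114e-11.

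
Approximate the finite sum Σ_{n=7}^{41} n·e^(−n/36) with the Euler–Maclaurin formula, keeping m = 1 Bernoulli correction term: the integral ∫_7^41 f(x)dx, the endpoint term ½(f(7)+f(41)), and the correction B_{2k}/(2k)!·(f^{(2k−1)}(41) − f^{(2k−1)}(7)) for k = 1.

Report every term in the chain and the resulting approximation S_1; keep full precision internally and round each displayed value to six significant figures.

S_1 ≈ 396.318

Integral: ∫_7^41 x·e^(−x/36) dx = 386.932.
½[f(7) + f(41)] = ½[5.76304 + 13.1272] = 9.44510.
Integral + boundary = 396.377.
k=1: B_{2}/(2)! × [f^{(1)}(41) − f^{(1)}(7)] = 1/12 × (-0.0444687 − 0.663207) = -0.0589730.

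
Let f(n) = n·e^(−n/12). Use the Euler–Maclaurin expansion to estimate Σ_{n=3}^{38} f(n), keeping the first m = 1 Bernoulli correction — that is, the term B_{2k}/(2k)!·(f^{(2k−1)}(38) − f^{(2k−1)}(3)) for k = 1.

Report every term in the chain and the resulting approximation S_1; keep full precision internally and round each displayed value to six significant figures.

∫_3^38 x·e^(−x/12) dx evaluates to 114.898.
Endpoint term: (f(3) + f(38))/2 = (2.33640 + 1.60147)/2 = 1.96893.
Integral + boundary = 116.867.
k=1: B_{2}/(2)! × [f^{(1)}(38) − f^{(1)}(3)] = 1/12 × (-0.0913117 − 0.584101) = -0.0562844.

S_1 ≈ 116.810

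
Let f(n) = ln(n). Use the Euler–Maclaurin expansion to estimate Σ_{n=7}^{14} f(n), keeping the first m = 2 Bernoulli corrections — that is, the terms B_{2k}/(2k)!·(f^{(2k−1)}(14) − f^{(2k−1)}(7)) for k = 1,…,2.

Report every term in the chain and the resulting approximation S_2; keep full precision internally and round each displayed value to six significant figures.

The integral term ∫_7^14 ln(x) dx = 16.3254.
Boundary: ½(f(7) + f(14)) = ½(1.94591 + 2.63906) = 2.29248.
Running total after boundary: 18.6179.
Correction k=1: B_{2}/2! · (f^{(1)}(14) − f^{(1)}(7)) = 1/12 · (0.0714286 − 0.142857) = -0.00595238.
After k=1: 18.6120.
Correction k=2: B_{4}/4! · (f^{(3)}(14) − f^{(3)}(7)) = −1/720 · (0.000728863 − 0.00583090) = 7.08617e-06.

S_2 ≈ 18.6120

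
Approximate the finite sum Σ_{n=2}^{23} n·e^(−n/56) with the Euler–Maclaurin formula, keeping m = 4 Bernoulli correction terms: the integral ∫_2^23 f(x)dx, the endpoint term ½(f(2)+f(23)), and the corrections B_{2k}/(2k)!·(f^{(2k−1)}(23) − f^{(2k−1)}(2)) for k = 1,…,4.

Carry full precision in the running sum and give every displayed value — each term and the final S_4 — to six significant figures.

S_4 ≈ 208.701

The integral term ∫_2^23 x·e^(−x/56) dx = 200.155.
Endpoint term: (f(2) + f(23))/2 = (1.92983 + 15.2531)/2 = 8.59144.
So far: 208.746.
k=1: B_{2}/(2)! × [f^{(1)}(23) − f^{(1)}(2)] = 1/12 × (0.390800 − 0.930455) = -0.0449712.
Running total after k=1: 208.701.
k=2: B_{4}/(4)! × [f^{(3)}(23) − f^{(3)}(2)] = −1/720 × (0.000547562 − 0.000912081) = 5.06277e-07.
Running total after k=2: 208.701.
k=3: B_{6}/(6)! × [f^{(5)}(23) − f^{(5)}(2)] = 1/30240 × (3.09472e-07 − 4.87073e-07) = -5.87304e-12.
Running total after k=3: 208.701.
k=4: B_{8}/(8)! × [f^{(7)}(23) − f^{(7)}(2)] = −1/1209600 × (1.41690e-10 − 2.17890e-10) = 6.29963e-17.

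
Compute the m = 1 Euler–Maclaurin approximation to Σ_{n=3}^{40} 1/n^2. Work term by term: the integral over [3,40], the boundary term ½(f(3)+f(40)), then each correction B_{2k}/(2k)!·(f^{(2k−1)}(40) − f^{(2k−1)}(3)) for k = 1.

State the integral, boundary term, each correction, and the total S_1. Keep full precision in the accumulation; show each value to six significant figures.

S_1 ≈ 0.370372

∫_3^40 1/x^2 dx evaluates to 0.308333.
½[f(3) + f(40)] = ½[0.111111 + 0.000625000] = 0.0558681.
Integral + boundary = 0.364201.
k=1: B_{2}/(2)! × [f^{(1)}(40) − f^{(1)}(3)] = 1/12 × (-3.12500e-05 − (-0.0740741)) = 0.00617024.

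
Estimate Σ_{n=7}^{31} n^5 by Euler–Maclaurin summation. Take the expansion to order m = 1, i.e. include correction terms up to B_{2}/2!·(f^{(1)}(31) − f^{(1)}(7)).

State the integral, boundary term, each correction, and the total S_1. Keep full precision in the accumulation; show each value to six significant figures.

Integral: ∫_7^31 x^5 dx = 1.47898e+08.
Endpoint term: (f(7) + f(31))/2 = (16807.0 + 2.86292e+07)/2 = 1.43230e+07.
So far: 1.62221e+08.
Correction k=1: B_{2}/2! · (f^{(1)}(31) − f^{(1)}(7)) = 1/12 · (4.61760e+06 − 12005.0) = 383800.

S_1 ≈ 1.62604e+08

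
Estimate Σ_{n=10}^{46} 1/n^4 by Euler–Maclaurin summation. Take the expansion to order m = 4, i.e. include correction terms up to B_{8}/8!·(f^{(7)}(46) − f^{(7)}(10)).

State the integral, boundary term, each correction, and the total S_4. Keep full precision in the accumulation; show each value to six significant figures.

The integral term ∫_10^46 1/x^4 dx = 0.000329909.
½[f(10) + f(46)] = ½[0.000100000 + 2.23341e-07] = 5.01117e-05.
Running total after boundary: 0.000380020.
k=1: B_{2}/(2)! × [f^{(1)}(46) − f^{(1)}(10)] = 1/12 × (-1.94210e-08 − (-4.00000e-05)) = 3.33171e-06.
Running total after k=1: 0.000383352.
k=2: B_{4}/(4)! × [f^{(3)}(46) − f^{(3)}(10)] = −1/720 × (-2.75345e-10 − (-1.20000e-05)) = -1.66663e-08.
Running total after k=2: 0.000383335.
k=3: B_{6}/(6)! × [f^{(5)}(46) − f^{(5)}(10)] = 1/30240 × (-7.28700e-12 − (-6.72000e-06)) = 2.22222e-10.
Running total after k=3: 0.000383336.
k=4: B_{8}/(8)! × [f^{(7)}(46) − f^{(7)}(10)] = −1/1209600 × (-3.09939e-13 − (-6.04800e-06)) = -5.00000e-12.

S_4 ≈ 0.000383336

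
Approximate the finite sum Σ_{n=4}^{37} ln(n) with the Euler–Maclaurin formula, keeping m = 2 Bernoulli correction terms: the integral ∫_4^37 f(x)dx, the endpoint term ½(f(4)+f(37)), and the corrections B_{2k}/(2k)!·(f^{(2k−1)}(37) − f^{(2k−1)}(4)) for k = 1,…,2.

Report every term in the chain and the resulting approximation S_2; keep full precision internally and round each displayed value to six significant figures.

∫_4^37 ln(x) dx evaluates to 95.0588.
½[f(4) + f(37)] = ½[1.38629 + 3.61092] = 2.49861.
So far: 97.5574.
k=1: B_{2}/(2)! × [f^{(1)}(37) − f^{(1)}(4)] = 1/12 × (0.0270270 − 0.250000) = -0.0185811.
After k=1: 97.5388.
k=2: B_{4}/(4)! × [f^{(3)}(37) − f^{(3)}(4)] = −1/720 × (3.94843e-05 − 0.0312500) = 4.33479e-05.

S_2 ≈ 97.5389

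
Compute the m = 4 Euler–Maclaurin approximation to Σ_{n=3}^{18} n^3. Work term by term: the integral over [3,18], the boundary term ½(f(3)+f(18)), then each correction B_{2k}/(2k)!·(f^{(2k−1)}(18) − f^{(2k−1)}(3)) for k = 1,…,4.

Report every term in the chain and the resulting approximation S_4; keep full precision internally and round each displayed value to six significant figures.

S_4 ≈ 29232.0

The integral term ∫_3^18 x^3 dx = 26223.8.
½[f(3) + f(18)] = ½[27.0000 + 5832.00] = 2929.50.
Integral + boundary = 29153.2.
Order-1 term: 1/12 · (972.000 − 27.0000) = 78.7500.
Partial sum through k=1: 29232.0.
Order-2 term: −1/720 · (6.00000 − 6.00000) = 0.00000.
Partial sum through k=2: 29232.0.
Order-3 term: 1/30240 · (0.00000 − 0.00000) = 0.00000.
Partial sum through k=3: 29232.0.
Order-4 term: −1/1209600 · (0.00000 − 0.00000) = 0.00000.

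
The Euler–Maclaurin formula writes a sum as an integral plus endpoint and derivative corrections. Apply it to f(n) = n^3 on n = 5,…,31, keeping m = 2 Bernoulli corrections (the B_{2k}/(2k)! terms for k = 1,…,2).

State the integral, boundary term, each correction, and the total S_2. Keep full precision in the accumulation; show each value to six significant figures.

S_2 ≈ 245916

The integral term ∫_5^31 x^3 dx = 230724.
½[f(5) + f(31)] = ½[125.000 + 29791.0] = 14958.0.
So far: 245682.
Correction k=1: B_{2}/2! · (f^{(1)}(31) − f^{(1)}(5)) = 1/12 · (2883.00 − 75.0000) = 234.000.
Partial sum through k=1: 245916.
Correction k=2: B_{4}/4! · (f^{(3)}(31) − f^{(3)}(5)) = −1/720 · (6.00000 − 6.00000) = 0.00000.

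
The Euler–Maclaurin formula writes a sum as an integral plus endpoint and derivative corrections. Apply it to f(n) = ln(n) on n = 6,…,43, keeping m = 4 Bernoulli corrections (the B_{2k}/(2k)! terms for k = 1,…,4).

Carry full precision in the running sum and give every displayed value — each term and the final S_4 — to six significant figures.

Integral: ∫_6^43 ln(x) dx = 113.981.
½[f(6) + f(43)] = ½[1.79176 + 3.76120] = 2.77648.
Integral + boundary = 116.758.
k=1: B_{2}/(2)! × [f^{(1)}(43) − f^{(1)}(6)] = 1/12 × (0.0232558 − 0.166667) = -0.0119509.
Running total after k=1: 116.746.
k=2: B_{4}/(4)! × [f^{(3)}(43) − f^{(3)}(6)] = −1/720 × (2.51550e-05 − 0.00925926) = 1.28251e-05.
Running total after k=2: 116.746.
k=3: B_{6}/(6)! × [f^{(5)}(43) − f^{(5)}(6)] = 1/30240 × (1.63256e-07 − 0.00308642) = -1.02059e-07.
Running total after k=3: 116.746.
k=4: B_{8}/(8)! × [f^{(7)}(43) − f^{(7)}(6)] = −1/1209600 × (2.64883e-09 − 0.00257202) = 2.12633e-09.

S_4 ≈ 116.746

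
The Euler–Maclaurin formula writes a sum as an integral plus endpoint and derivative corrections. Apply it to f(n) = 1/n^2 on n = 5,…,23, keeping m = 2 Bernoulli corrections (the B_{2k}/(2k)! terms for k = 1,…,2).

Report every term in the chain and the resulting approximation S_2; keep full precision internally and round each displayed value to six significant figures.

Integral: ∫_5^23 1/x^2 dx = 0.156522.
Boundary: ½(f(5) + f(23)) = ½(0.0400000 + 0.00189036) = 0.0209452.
Running total after boundary: 0.177467.
Order-1 term: 1/12 · (-0.000164379 − (-0.0160000)) = 0.00131964.
After k=1: 0.178787.
Order-2 term: −1/720 · (-3.72883e-06 − (-0.00768000)) = -1.06615e-05.

S_2 ≈ 0.178776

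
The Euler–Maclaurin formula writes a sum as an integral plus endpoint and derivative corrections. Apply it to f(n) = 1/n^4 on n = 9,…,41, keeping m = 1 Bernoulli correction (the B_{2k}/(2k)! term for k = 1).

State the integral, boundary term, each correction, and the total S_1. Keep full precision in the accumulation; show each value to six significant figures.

Integral: ∫_9^41 1/x^4 dx = 0.000452411.
½[f(9) + f(41)] = ½[0.000152416 + 3.53887e-07] = 7.63848e-05.
Running total after boundary: 0.000528796.
k=1: B_{2}/(2)! × [f^{(1)}(41) − f^{(1)}(9)] = 1/12 × (-3.45256e-08 − (-6.77404e-05)) = 5.64215e-06.

S_1 ≈ 0.000534438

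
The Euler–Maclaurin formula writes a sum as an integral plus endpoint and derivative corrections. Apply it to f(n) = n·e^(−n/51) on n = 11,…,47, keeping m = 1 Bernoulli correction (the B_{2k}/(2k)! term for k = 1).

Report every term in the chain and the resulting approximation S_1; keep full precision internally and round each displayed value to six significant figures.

S_1 ≈ 573.592

The integral term ∫_11^47 x·e^(−x/51) dx = 559.858.
Endpoint term: (f(11) + f(47))/2 = (8.86587 + 18.7010)/2 = 13.7835.
Integral + boundary = 573.642.
k=1: B_{2}/(2)! × [f^{(1)}(47) − f^{(1)}(11)] = 1/12 × (0.0312074 − 0.632148) = -0.0500783.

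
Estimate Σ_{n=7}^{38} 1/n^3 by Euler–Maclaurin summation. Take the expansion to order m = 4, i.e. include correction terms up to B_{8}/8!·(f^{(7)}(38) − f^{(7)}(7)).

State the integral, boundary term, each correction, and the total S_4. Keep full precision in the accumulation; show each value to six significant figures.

S_4 ≈ 0.0114280

Integral: ∫_7^38 1/x^3 dx = 0.00985782.
Boundary: ½(f(7) + f(38)) = ½(0.00291545 + 1.82242e-05) = 0.00146684.
Integral + boundary = 0.0113247.
Correction k=1: B_{2}/2! · (f^{(1)}(38) − f^{(1)}(7)) = 1/12 · (-1.43876e-06 − (-0.00124948)) = 0.000104003.
After k=1: 0.0114287.
Correction k=2: B_{4}/4! · (f^{(3)}(38) − f^{(3)}(7)) = −1/720 · (-1.99274e-08 − (-0.000509992)) = -7.08294e-07.
After k=2: 0.0114280.
Correction k=3: B_{6}/6! · (f^{(5)}(38) − f^{(5)}(7)) = 1/30240 · (-5.79605e-10 − (-0.000437136)) = 1.44555e-08.
After k=3: 0.0114280.
Correction k=4: B_{8}/8! · (f^{(7)}(38) − f^{(7)}(7)) = −1/1209600 · (-2.88999e-11 − (-0.000642322)) = -5.31020e-10.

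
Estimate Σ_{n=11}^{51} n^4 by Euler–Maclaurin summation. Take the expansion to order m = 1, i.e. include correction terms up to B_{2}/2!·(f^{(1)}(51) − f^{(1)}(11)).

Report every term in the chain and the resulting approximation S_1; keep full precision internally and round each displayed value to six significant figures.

The integral term ∫_11^51 x^4 dx = 6.89728e+07.
½[f(11) + f(51)] = ½[14641.0 + 6.76520e+06] = 3.38992e+06.
Running total after boundary: 7.23628e+07.
k=1: B_{2}/(2)! × [f^{(1)}(51) − f^{(1)}(11)] = 1/12 × (530604 − 5324.00) = 43773.3.

S_1 ≈ 7.24065e+07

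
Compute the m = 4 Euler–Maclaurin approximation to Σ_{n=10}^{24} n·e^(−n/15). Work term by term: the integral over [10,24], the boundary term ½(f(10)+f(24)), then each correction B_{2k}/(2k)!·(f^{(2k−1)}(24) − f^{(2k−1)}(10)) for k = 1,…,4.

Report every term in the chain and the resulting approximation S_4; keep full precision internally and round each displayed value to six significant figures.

S_4 ≈ 79.3874

Integral: ∫_10^24 x·e^(−x/15) dx = 74.4220.
Boundary: ½(f(10) + f(24)) = ½(5.13417 + 4.84552) = 4.98984.
Running total after boundary: 79.4118.
Order-1 term: 1/12 · (-0.121138 − 0.171139) = -0.0243564.
Partial sum through k=1: 79.3874.
Order-2 term: −1/720 · (0.00125625 − 0.00532433) = 5.65011e-06.
Partial sum through k=2: 79.3874.
Order-3 term: 1/30240 · (1.35595e-05 − 4.39468e-05) = -1.00487e-09.
Partial sum through k=3: 79.3874.
Order-4 term: −1/1209600 · (9.57139e-08 − 2.85466e-07) = 1.56872e-13.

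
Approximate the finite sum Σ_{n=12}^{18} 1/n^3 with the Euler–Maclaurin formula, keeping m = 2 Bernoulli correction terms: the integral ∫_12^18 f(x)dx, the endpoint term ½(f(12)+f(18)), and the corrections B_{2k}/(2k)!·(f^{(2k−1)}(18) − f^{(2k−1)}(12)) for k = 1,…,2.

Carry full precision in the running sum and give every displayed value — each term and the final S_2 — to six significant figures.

S_2 ≈ 0.00231375

Integral: ∫_12^18 1/x^3 dx = 0.00192901.
½[f(12) + f(18)] = ½[0.000578704 + 0.000171468] = 0.000375086.
So far: 0.00230410.
k=1: B_{2}/(2)! × [f^{(1)}(18) − f^{(1)}(12)] = 1/12 × (-2.85780e-05 − (-0.000144676)) = 9.67483e-06.
After k=1: 0.00231377.
k=2: B_{4}/(4)! × [f^{(3)}(18) − f^{(3)}(12)] = −1/720 × (-1.76407e-06 − (-2.00939e-05)) = -2.54581e-08.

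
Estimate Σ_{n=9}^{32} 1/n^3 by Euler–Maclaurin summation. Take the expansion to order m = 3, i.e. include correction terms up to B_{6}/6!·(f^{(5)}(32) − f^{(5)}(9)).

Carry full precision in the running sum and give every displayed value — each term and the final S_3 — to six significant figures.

S_3 ≈ 0.00642340

Integral: ∫_9^32 1/x^3 dx = 0.00568456.
Endpoint term: (f(9) + f(32))/2 = (0.00137174 + 3.05176e-05)/2 = 0.000701130.
Integral + boundary = 0.00638569.
Correction k=1: B_{2}/2! · (f^{(1)}(32) − f^{(1)}(9)) = 1/12 · (-2.86102e-06 − (-0.000457247)) = 3.78655e-05.
After k=1: 0.00642355.
Correction k=2: B_{4}/4! · (f^{(3)}(32) − f^{(3)}(9)) = −1/720 · (-5.58794e-08 − (-0.000112901)) = -1.56729e-07.
After k=2: 0.00642340.
Correction k=3: B_{6}/6! · (f^{(5)}(32) − f^{(5)}(9)) = 1/30240 · (-2.29193e-09 − (-5.85410e-05)) = 1.93581e-09.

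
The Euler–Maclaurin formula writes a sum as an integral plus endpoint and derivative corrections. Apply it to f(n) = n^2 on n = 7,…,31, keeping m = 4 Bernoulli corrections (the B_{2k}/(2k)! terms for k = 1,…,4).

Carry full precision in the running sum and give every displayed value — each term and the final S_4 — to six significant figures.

Integral: ∫_7^31 x^2 dx = 9816.00.
½[f(7) + f(31)] = ½[49.0000 + 961.000] = 505.000.
So far: 10321.0.
Correction k=1: B_{2}/2! · (f^{(1)}(31) − f^{(1)}(7)) = 1/12 · (62.0000 − 14.0000) = 4.00000.
After k=1: 10325.0.
Correction k=2: B_{4}/4! · (f^{(3)}(31) − f^{(3)}(7)) = −1/720 · (0.00000 − 0.00000) = 0.00000.
After k=2: 10325.0.
Correction k=3: B_{6}/6! · (f^{(5)}(31) − f^{(5)}(7)) = 1/30240 · (0.00000 − 0.00000) = 0.00000.
After k=3: 10325.0.
Correction k=4: B_{8}/8! · (f^{(7)}(31) − f^{(7)}(7)) = −1/1209600 · (0.00000 − 0.00000) = 0.00000.

S_4 ≈ 10325.0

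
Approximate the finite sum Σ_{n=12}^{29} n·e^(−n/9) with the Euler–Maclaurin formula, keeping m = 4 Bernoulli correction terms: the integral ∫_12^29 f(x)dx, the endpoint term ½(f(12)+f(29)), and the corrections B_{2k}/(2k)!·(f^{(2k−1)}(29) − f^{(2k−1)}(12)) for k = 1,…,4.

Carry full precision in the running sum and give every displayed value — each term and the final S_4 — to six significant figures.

S_4 ≈ 38.3452

∫_12^29 x·e^(−x/9) dx evaluates to 36.1856.
Endpoint term: (f(12) + f(29))/2 = (3.16317 + 1.15612)/2 = 2.15965.
Integral + boundary = 38.3452.
Correction k=1: B_{2}/2! · (f^{(1)}(29) − f^{(1)}(12)) = 1/12 · (-0.0885919 − (-0.0878657)) = -6.05180e-05.
After k=1: 38.3451.
Correction k=2: B_{4}/4! · (f^{(3)}(29) − f^{(3)}(12)) = −1/720 · (-0.000109373 − 0.00542381) = 7.68498e-06.
After k=2: 38.3452.
Correction k=3: B_{6}/6! · (f^{(5)}(29) − f^{(5)}(12)) = 1/30240 · (1.08022e-05 − 0.000147313) = -4.51426e-09.
After k=3: 38.3452.
Correction k=4: B_{8}/8! · (f^{(7)}(29) − f^{(7)}(12)) = −1/1209600 · (2.83392e-07 − 2.81069e-06) = 2.08937e-12.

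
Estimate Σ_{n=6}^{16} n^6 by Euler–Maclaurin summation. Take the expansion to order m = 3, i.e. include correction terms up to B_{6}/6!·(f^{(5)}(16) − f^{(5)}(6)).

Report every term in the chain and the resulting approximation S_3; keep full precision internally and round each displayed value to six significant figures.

S_3 ≈ 4.72396e+07

∫_6^16 x^6 dx evaluates to 3.83079e+07.
Endpoint term: (f(6) + f(16))/2 = (46656.0 + 1.67772e+07)/2 = 8.41194e+06.
So far: 4.67199e+07.
Correction k=1: B_{2}/2! · (f^{(1)}(16) − f^{(1)}(6)) = 1/12 · (6.29146e+06 − 46656.0) = 520400.
After k=1: 4.72403e+07.
Correction k=2: B_{4}/4! · (f^{(3)}(16) − f^{(3)}(6)) = −1/720 · (491520 − 25920.0) = -646.667.
After k=2: 4.72396e+07.
Correction k=3: B_{6}/6! · (f^{(5)}(16) − f^{(5)}(6)) = 1/30240 · (11520.0 − 4320.00) = 0.238095.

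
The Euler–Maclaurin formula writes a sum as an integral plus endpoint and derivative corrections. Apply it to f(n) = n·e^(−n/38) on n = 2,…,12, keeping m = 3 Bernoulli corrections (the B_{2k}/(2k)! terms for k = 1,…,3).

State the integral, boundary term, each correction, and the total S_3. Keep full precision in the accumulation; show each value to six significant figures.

Integral: ∫_2^12 x·e^(−x/38) dx = 56.5642.
½[f(2) + f(12)] = ½[1.89746 + 8.75056] = 5.32401.
Running total after boundary: 61.8882.
Correction k=1: B_{2}/2! · (f^{(1)}(12) − f^{(1)}(2)) = 1/12 · (0.498935 − 0.898796) = -0.0333218.
After k=1: 61.8549.
Correction k=2: B_{4}/4! · (f^{(3)}(12) − f^{(3)}(2)) = −1/720 · (0.00135551 − 0.00193646) = 8.06877e-07.
After k=2: 61.8549.
Correction k=3: B_{6}/6! · (f^{(5)}(12) − f^{(5)}(2)) = 1/30240 · (1.63816e-06 − 2.25104e-06) = -2.02670e-11.

S_3 ≈ 61.8549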